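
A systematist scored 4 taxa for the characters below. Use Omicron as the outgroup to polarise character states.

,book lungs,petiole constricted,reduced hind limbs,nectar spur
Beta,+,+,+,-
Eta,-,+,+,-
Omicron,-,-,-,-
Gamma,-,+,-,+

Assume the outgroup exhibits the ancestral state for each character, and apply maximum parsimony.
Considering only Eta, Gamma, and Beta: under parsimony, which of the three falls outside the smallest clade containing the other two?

The outgroup has state '-' for every character, so '+' is the derived state throughout.
book lungs: derived state '+' in Beta only — an autapomorphy, so it tells us nothing about relationships among taxa.
petiole constricted (derived state '+') is shared by all ingroup taxa — unites the whole ingroup.
reduced hind limbs: derived state '+' in Beta and Eta only — synapomorphy for {Beta, Eta}.
nectar spur (derived state '+') is unique to Gamma (autapomorphy; uninformative for grouping).
Most parsimonious ingroup topology: (Gamma,(Eta,Beta)).
Eta and Beta share a more recent common ancestor with each other than either does with Gamma, so Gamma is the least closely related of the three.

Gamma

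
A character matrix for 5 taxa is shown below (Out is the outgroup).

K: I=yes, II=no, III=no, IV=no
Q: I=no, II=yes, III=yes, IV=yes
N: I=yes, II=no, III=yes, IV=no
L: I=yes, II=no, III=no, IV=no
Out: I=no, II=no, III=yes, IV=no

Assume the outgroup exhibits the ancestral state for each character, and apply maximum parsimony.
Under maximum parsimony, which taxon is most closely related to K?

L

Character polarity is set by the outgroup: the derived state is whichever differs from the outgroup's state, so for III the derived state is 'no', and for the remaining characters it is 'yes'.
I (derived state 'yes') is shared by K, L, and N — a synapomorphy uniting that clade.
II: derived state 'yes' in Q only — an autapomorphy, so it tells us nothing about relationships among taxa.
III: derived state 'no' in K and L only — synapomorphy for {K, L}.
IV: derived state 'yes' in Q only — an autapomorphy, so it tells us nothing about relationships among taxa.
Most parsimonious ingroup topology: (((K,L),N),Q).
K and L form a cherry on this tree, so they are sister taxa.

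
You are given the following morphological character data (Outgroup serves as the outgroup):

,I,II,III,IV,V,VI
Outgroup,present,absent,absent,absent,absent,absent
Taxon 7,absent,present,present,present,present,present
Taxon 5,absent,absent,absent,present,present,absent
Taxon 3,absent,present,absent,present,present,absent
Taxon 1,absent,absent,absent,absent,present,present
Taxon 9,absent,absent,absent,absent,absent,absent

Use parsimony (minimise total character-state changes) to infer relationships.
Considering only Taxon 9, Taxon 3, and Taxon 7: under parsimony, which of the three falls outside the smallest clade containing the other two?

Taxon 9

Character polarity is set by the outgroup: the derived state is whichever differs from the outgroup's state, so for I the derived state is 'absent', and for the remaining characters it is 'present'.
I (derived state 'absent') is shared by all ingroup taxa — unites the whole ingroup.
II: derived state 'present' in Taxon 3 and Taxon 7 only — synapomorphy for {Taxon 3, Taxon 7}.
III: derived state 'present' in Taxon 7 only — an autapomorphy, so it tells us nothing about relationships among taxa.
Only Taxon 3, Taxon 5, and Taxon 7 show the derived state 'present' for IV, supporting them as a clade.
V: derived state 'present' in Taxon 1, Taxon 3, Taxon 5, and Taxon 7 only — synapomorphy for {Taxon 1, Taxon 3, Taxon 5, Taxon 7}.
VI (state 'present') occurs in Taxon 1 and Taxon 7 but conflicts with the nesting implied by the other characters — most parsimoniously interpreted as homoplasy.
Most parsimonious ingroup topology: ((((Taxon 3,Taxon 7),Taxon 5),Taxon 1),Taxon 9).
Taxon 7 and Taxon 3 share a more recent common ancestor with each other than either does with Taxon 9, so Taxon 9 is the least closely related of the three.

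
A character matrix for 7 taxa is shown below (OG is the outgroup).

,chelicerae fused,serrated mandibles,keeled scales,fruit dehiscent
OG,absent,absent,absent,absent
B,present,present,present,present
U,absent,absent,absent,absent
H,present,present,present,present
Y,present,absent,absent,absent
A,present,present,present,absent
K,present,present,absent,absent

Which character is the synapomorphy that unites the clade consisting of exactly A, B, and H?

keeled scales

The outgroup has state 'absent' for every character, so 'present' is the derived state throughout.
chelicerae fused: derived state 'present' in A, B, H, K, and Y only — synapomorphy for {A, B, H, K, Y}.
serrated mandibles: derived state 'present' in A, B, H, and K only — synapomorphy for {A, B, H, K}.
Only A, B, and H show the derived state 'present' for keeled scales, supporting them as a clade.
fruit dehiscent: derived state 'present' in B and H only — synapomorphy for {B, H}.
Most parsimonious ingroup topology: (((((B,H),A),K),Y),U).
The clade {A, B, H} is supported by keeled scales: its derived state 'present' occurs in exactly those taxa and in no other taxon (including the outgroup).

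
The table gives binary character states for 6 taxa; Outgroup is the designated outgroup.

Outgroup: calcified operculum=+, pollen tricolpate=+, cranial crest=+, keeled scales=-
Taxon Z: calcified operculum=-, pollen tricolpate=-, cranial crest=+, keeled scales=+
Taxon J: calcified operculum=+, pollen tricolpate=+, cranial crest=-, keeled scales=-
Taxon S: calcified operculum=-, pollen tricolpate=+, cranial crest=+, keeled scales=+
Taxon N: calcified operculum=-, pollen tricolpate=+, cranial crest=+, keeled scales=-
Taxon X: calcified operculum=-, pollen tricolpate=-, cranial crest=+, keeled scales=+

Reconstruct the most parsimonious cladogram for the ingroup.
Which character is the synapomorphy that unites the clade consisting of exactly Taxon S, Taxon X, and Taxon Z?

keeled scales

Character polarity is set by the outgroup: the derived state is whichever differs from the outgroup's state, so for calcified operculum, pollen tricolpate, cranial crest the derived state is '-', and for the remaining characters it is '+'.
calcified operculum (derived state '-') is shared by Taxon N, Taxon S, Taxon X, and Taxon Z — a synapomorphy uniting that clade.
pollen tricolpate: derived state '-' in Taxon X and Taxon Z only — synapomorphy for {Taxon X, Taxon Z}.
cranial crest: derived state '-' in Taxon J only — an autapomorphy, so it tells us nothing about relationships among taxa.
Only Taxon S, Taxon X, and Taxon Z show the derived state '+' for keeled scales, supporting them as a clade.
Most parsimonious ingroup topology: ((((Taxon Z,Taxon X),Taxon S),Taxon N),Taxon J).
The clade {Taxon S, Taxon X, Taxon Z} is supported by keeled scales: its derived state '+' occurs in exactly those taxa and in no other taxon (including the outgroup).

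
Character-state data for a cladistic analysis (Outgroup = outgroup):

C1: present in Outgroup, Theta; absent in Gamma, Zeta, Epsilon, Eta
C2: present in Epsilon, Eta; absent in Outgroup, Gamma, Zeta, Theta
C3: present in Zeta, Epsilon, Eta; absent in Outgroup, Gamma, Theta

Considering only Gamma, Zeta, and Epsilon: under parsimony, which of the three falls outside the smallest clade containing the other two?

Character polarity is set by the outgroup: the derived state is whichever differs from the outgroup's state, so for C1 the derived state is 'absent', and for the remaining characters it is 'present'.
Only Epsilon, Eta, Gamma, and Zeta show the derived state 'absent' for C1, supporting them as a clade.
Only Epsilon and Eta show the derived state 'present' for C2, supporting them as a clade.
C3 (derived state 'present') is shared by Epsilon, Eta, and Zeta — a synapomorphy uniting that clade.
Most parsimonious ingroup topology: ((Gamma,(Zeta,(Epsilon,Eta))),Theta).
Zeta and Epsilon share a more recent common ancestor with each other than either does with Gamma, so Gamma is the least closely related of the three.

Gamma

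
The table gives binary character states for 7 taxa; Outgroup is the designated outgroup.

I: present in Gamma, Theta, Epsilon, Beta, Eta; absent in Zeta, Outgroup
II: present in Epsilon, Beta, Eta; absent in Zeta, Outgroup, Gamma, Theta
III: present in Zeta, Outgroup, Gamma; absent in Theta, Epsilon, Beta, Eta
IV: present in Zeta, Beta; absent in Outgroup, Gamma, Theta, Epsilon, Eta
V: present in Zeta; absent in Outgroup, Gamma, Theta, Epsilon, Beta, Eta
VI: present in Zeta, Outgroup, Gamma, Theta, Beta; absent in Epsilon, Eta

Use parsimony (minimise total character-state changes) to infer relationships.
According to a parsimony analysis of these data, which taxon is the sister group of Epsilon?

Character polarity is set by the outgroup: the derived state is whichever differs from the outgroup's state, so for III, VI the derived state is 'absent', and for the remaining characters it is 'present'.
I: derived state 'present' in Beta, Epsilon, Eta, Gamma, and Theta only — synapomorphy for {Beta, Epsilon, Eta, Gamma, Theta}.
Only Beta, Epsilon, and Eta show the derived state 'present' for II, supporting them as a clade.
III: derived state 'absent' in Beta, Epsilon, Eta, and Theta only — synapomorphy for {Beta, Epsilon, Eta, Theta}.
IV groups Beta and Zeta, which is incompatible with the clades supported by the remaining characters; treating it as convergent (homoplasy) costs fewer steps than any alternative tree.
V (derived state 'present') is unique to Zeta (autapomorphy; uninformative for grouping).
Only Epsilon and Eta show the derived state 'absent' for VI, supporting them as a clade.
Most parsimonious ingroup topology: (((Theta,((Eta,Epsilon),Beta)),Gamma),Zeta).
Epsilon and Eta form a cherry on this tree, so they are sister taxa.

Eta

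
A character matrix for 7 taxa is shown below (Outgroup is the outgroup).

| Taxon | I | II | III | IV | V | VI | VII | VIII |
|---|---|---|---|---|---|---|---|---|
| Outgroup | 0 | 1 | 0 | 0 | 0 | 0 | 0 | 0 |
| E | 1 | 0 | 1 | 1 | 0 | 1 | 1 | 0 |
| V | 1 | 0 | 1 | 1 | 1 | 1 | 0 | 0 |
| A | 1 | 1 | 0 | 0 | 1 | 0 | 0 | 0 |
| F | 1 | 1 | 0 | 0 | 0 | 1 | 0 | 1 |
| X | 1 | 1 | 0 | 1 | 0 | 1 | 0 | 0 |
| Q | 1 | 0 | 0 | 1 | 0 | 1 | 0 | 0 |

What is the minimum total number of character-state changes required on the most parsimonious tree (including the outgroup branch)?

Character polarity is set by the outgroup: the derived state is whichever differs from the outgroup's state, so for II the derived state is '0', and for the remaining characters it is '1'.
I (derived state '1') is shared by all ingroup taxa — unites the whole ingroup.
II: derived state '0' in E, Q, and V only — synapomorphy for {E, Q, V}.
III: derived state '1' in E and V only — synapomorphy for {E, V}.
Only E, Q, V, and X show the derived state '1' for IV, supporting them as a clade.
V groups A and V, which is incompatible with the clades supported by the remaining characters; treating it as convergent (homoplasy) costs fewer steps than any alternative tree.
VI: derived state '1' in E, F, Q, V, and X only — synapomorphy for {E, F, Q, V, X}.
VII: derived state '1' in E only — an autapomorphy, so it tells us nothing about relationships among taxa.
VIII: derived state '1' in F only — an autapomorphy, so it tells us nothing about relationships among taxa.
Most parsimonious ingroup topology: (((((E,V),Q),X),F),A).
Changes per character on this tree: I: 1; II: 1; III: 1; IV: 1; V: 2; VI: 1; VII: 1; VIII: 1.
Total = 9.

9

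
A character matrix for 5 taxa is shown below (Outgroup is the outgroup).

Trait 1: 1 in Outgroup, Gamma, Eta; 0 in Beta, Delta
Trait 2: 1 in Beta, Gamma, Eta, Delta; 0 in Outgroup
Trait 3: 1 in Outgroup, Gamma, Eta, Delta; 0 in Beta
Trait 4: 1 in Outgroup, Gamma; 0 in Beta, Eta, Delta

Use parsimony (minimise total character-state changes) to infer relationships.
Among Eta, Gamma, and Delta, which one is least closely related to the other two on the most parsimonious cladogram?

Gamma

Character polarity is set by the outgroup: the derived state is whichever differs from the outgroup's state, so for Trait 1, Trait 3, Trait 4 the derived state is '0', and for the remaining characters it is '1'.
Trait 1 (derived state '0') is shared by Beta and Delta — a synapomorphy uniting that clade.
Trait 2 (derived state '1') is shared by all ingroup taxa — unites the whole ingroup.
Trait 3 (derived state '0') is unique to Beta (autapomorphy; uninformative for grouping).
Trait 4 (derived state '0') is shared by Beta, Delta, and Eta — a synapomorphy uniting that clade.
Most parsimonious ingroup topology: (Gamma,(Eta,(Delta,Beta))).
Eta and Delta share a more recent common ancestor with each other than either does with Gamma, so Gamma is the least closely related of the three.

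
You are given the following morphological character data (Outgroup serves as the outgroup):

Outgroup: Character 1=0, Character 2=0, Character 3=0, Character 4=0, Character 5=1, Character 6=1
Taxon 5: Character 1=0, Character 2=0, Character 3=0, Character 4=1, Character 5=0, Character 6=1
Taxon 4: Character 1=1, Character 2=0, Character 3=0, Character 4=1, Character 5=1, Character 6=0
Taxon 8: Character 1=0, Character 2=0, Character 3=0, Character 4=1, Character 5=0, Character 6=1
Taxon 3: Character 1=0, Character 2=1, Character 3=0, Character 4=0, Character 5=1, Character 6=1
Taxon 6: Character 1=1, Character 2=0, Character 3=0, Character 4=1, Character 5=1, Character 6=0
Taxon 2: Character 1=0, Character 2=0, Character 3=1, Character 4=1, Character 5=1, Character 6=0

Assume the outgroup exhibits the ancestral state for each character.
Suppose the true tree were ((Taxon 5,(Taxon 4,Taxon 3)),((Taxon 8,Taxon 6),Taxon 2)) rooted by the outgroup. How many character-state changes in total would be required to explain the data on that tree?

Map each character onto ((Taxon 5,(Taxon 4,Taxon 3)),((Taxon 8,Taxon 6),Taxon 2)) (rooted by Outgroup) and count the minimum state changes it requires (Fitch parsimony):
Character 1: 2; Character 2: 1; Character 3: 1; Character 4: 2; Character 5: 2; Character 6: 3.
Total tree length = 11.

11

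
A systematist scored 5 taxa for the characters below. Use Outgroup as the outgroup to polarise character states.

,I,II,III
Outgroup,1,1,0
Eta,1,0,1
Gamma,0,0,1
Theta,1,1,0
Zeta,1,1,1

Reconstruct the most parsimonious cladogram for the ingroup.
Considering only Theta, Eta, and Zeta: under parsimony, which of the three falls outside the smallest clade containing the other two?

Character polarity is set by the outgroup: the derived state is whichever differs from the outgroup's state, so for I, II the derived state is '0', and for the remaining characters it is '1'.
I: derived state '0' in Gamma only — an autapomorphy, so it tells us nothing about relationships among taxa.
II: derived state '0' in Eta and Gamma only — synapomorphy for {Eta, Gamma}.
III (derived state '1') is shared by Eta, Gamma, and Zeta — a synapomorphy uniting that clade.
Most parsimonious ingroup topology: (((Eta,Gamma),Zeta),Theta).
Zeta and Eta share a more recent common ancestor with each other than either does with Theta, so Theta is the least closely related of the three.

Theta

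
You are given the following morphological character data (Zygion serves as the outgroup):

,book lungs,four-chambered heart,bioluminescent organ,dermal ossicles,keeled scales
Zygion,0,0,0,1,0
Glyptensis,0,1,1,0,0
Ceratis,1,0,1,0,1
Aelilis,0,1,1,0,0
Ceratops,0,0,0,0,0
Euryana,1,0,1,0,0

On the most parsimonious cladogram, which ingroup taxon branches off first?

Ceratops

Character polarity is set by the outgroup: the derived state is whichever differs from the outgroup's state, so for dermal ossicles the derived state is '0', and for the remaining characters it is '1'.
Only Ceratis and Euryana show the derived state '1' for book lungs, supporting them as a clade.
four-chambered heart (derived state '1') is shared by Aelilis and Glyptensis — a synapomorphy uniting that clade.
bioluminescent organ (derived state '1') is shared by Aelilis, Ceratis, Euryana, and Glyptensis — a synapomorphy uniting that clade.
All ingroup taxa share the derived state '0' for dermal ossicles; it defines the ingroup but does not resolve relationships within it.
keeled scales: derived state '1' in Ceratis only — an autapomorphy, so it tells us nothing about relationships among taxa.
Most parsimonious ingroup topology: (((Aelilis,Glyptensis),(Euryana,Ceratis)),Ceratops).
Ceratops is sister to the clade containing all other ingroup taxa, so it is the earliest-diverging (most basal) ingroup lineage.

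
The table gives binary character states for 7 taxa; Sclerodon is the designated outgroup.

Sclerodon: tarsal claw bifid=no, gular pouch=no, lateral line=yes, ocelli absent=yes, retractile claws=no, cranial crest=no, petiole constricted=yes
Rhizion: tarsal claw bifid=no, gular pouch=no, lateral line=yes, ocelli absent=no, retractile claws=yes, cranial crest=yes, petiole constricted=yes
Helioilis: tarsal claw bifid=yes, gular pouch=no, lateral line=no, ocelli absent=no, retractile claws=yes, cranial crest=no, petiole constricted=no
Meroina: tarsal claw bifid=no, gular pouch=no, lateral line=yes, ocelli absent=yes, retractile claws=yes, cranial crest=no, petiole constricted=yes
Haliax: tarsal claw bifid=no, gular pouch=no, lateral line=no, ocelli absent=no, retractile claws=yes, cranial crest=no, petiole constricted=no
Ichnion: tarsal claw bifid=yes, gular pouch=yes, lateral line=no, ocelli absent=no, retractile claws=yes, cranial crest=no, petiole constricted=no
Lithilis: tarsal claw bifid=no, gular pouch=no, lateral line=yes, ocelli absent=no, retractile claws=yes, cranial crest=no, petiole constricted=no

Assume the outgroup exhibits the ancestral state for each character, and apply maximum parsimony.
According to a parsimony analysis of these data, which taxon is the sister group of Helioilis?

Character polarity is set by the outgroup: the derived state is whichever differs from the outgroup's state, so for lateral line, ocelli absent, petiole constricted the derived state is 'no', and for the remaining characters it is 'yes'.
Only Helioilis and Ichnion show the derived state 'yes' for tarsal claw bifid, supporting them as a clade.
gular pouch: derived state 'yes' in Ichnion only — an autapomorphy, so it tells us nothing about relationships among taxa.
lateral line (derived state 'no') is shared by Haliax, Helioilis, and Ichnion — a synapomorphy uniting that clade.
Only Haliax, Helioilis, Ichnion, Lithilis, and Rhizion show the derived state 'no' for ocelli absent, supporting them as a clade.
All ingroup taxa share the derived state 'yes' for retractile claws; it defines the ingroup but does not resolve relationships within it.
cranial crest: derived state 'yes' in Rhizion only — an autapomorphy, so it tells us nothing about relationships among taxa.
Only Haliax, Helioilis, Ichnion, and Lithilis show the derived state 'no' for petiole constricted, supporting them as a clade.
Most parsimonious ingroup topology: ((Rhizion,(((Helioilis,Ichnion),Haliax),Lithilis)),Meroina).
Helioilis and Ichnion form a cherry on this tree, so they are sister taxa.

Ichnion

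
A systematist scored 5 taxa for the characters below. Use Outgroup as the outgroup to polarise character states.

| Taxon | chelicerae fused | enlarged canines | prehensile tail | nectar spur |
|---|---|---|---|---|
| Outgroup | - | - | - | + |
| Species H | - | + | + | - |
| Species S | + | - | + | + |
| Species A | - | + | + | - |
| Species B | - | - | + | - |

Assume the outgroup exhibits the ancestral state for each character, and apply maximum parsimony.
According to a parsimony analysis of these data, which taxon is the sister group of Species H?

Species A

Character polarity is set by the outgroup: the derived state is whichever differs from the outgroup's state, so for nectar spur the derived state is '-', and for the remaining characters it is '+'.
chelicerae fused (derived state '+') is unique to Species S (autapomorphy; uninformative for grouping).
enlarged canines (derived state '+') is shared by Species A and Species H — a synapomorphy uniting that clade.
All ingroup taxa share the derived state '+' for prehensile tail; it defines the ingroup but does not resolve relationships within it.
Only Species A, Species B, and Species H show the derived state '-' for nectar spur, supporting them as a clade.
Most parsimonious ingroup topology: (((Species H,Species A),Species B),Species S).
Species H and Species A form a cherry on this tree, so they are sister taxa.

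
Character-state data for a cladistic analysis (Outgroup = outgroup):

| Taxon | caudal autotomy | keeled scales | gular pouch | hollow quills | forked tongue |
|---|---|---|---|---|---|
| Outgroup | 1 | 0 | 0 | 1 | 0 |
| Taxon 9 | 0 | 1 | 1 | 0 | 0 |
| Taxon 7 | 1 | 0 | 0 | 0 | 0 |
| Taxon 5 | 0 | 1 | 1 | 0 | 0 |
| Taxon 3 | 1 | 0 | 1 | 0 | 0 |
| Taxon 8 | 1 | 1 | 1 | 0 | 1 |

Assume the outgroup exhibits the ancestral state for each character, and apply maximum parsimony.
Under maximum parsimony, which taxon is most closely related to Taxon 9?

Character polarity is set by the outgroup: the derived state is whichever differs from the outgroup's state, so for caudal autotomy, hollow quills the derived state is '0', and for the remaining characters it is '1'.
caudal autotomy: derived state '0' in Taxon 5 and Taxon 9 only — synapomorphy for {Taxon 5, Taxon 9}.
keeled scales: derived state '1' in Taxon 5, Taxon 8, and Taxon 9 only — synapomorphy for {Taxon 5, Taxon 8, Taxon 9}.
gular pouch (derived state '1') is shared by Taxon 3, Taxon 5, Taxon 8, and Taxon 9 — a synapomorphy uniting that clade.
All ingroup taxa share the derived state '0' for hollow quills; it defines the ingroup but does not resolve relationships within it.
forked tongue (derived state '1') is unique to Taxon 8 (autapomorphy; uninformative for grouping).
Most parsimonious ingroup topology: ((((Taxon 9,Taxon 5),Taxon 8),Taxon 3),Taxon 7).
Taxon 9 and Taxon 5 form a cherry on this tree, so they are sister taxa.

Taxon 5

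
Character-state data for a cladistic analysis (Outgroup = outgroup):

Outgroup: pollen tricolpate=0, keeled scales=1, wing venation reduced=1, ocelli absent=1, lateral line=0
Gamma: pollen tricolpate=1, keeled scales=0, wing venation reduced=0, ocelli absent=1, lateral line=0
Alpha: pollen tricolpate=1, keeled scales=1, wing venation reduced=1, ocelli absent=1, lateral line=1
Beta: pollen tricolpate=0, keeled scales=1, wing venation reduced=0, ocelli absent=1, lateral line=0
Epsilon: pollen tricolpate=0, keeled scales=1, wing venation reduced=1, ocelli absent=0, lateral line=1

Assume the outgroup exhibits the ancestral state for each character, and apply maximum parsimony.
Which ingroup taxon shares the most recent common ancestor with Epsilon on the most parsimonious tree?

Character polarity is set by the outgroup: the derived state is whichever differs from the outgroup's state, so for keeled scales, wing venation reduced, ocelli absent the derived state is '0', and for the remaining characters it is '1'.
pollen tricolpate (state '1') occurs in Alpha and Gamma but conflicts with the nesting implied by the other characters — most parsimoniously interpreted as homoplasy.
keeled scales: derived state '0' in Gamma only — an autapomorphy, so it tells us nothing about relationships among taxa.
wing venation reduced: derived state '0' in Beta and Gamma only — synapomorphy for {Beta, Gamma}.
ocelli absent (derived state '0') is unique to Epsilon (autapomorphy; uninformative for grouping).
lateral line (derived state '1') is shared by Alpha and Epsilon — a synapomorphy uniting that clade.
Most parsimonious ingroup topology: ((Gamma,Beta),(Alpha,Epsilon)).
Epsilon and Alpha form a cherry on this tree, so they are sister taxa.

Alpha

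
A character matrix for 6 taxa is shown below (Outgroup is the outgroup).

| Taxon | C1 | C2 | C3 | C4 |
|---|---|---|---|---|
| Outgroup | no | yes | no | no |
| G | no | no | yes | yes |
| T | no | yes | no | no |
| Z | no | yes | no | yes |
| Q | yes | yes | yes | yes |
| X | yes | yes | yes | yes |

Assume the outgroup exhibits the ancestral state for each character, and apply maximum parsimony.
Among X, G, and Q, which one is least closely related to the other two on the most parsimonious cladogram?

Character polarity is set by the outgroup: the derived state is whichever differs from the outgroup's state, so for C2 the derived state is 'no', and for the remaining characters it is 'yes'.
C1 (derived state 'yes') is shared by Q and X — a synapomorphy uniting that clade.
C2: derived state 'no' in G only — an autapomorphy, so it tells us nothing about relationships among taxa.
C3: derived state 'yes' in G, Q, and X only — synapomorphy for {G, Q, X}.
Only G, Q, X, and Z show the derived state 'yes' for C4, supporting them as a clade.
Most parsimonious ingroup topology: (((G,(Q,X)),Z),T).
Q and X share a more recent common ancestor with each other than either does with G, so G is the least closely related of the three.

G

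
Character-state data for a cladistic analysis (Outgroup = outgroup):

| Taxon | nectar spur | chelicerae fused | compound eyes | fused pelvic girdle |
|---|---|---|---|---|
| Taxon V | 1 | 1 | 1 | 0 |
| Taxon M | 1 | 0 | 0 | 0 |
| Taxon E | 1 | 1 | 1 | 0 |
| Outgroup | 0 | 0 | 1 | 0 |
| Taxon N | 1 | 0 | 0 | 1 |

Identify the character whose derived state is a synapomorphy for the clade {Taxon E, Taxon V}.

Character polarity is set by the outgroup: the derived state is whichever differs from the outgroup's state, so for compound eyes the derived state is '0', and for the remaining characters it is '1'.
nectar spur (derived state '1') is shared by all ingroup taxa — unites the whole ingroup.
chelicerae fused: derived state '1' in Taxon E and Taxon V only — synapomorphy for {Taxon E, Taxon V}.
compound eyes (derived state '0') is shared by Taxon M and Taxon N — a synapomorphy uniting that clade.
fused pelvic girdle: derived state '1' in Taxon N only — an autapomorphy, so it tells us nothing about relationships among taxa.
Most parsimonious ingroup topology: ((Taxon E,Taxon V),(Taxon N,Taxon M)).
The clade {Taxon E, Taxon V} is supported by chelicerae fused: its derived state '1' occurs in exactly those taxa and in no other taxon (including the outgroup).

chelicerae fused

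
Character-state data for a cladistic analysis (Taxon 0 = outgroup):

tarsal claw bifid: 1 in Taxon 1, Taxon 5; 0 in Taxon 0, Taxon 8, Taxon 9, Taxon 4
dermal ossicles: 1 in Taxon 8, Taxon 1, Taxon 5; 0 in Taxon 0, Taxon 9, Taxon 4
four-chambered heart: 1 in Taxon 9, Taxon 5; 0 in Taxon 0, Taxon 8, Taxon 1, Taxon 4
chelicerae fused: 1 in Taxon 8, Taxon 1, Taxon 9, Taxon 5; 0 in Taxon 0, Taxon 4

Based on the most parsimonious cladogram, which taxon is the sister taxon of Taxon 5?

The outgroup has state '0' for every character, so '1' is the derived state throughout.
tarsal claw bifid (derived state '1') is shared by Taxon 1 and Taxon 5 — a synapomorphy uniting that clade.
Only Taxon 1, Taxon 5, and Taxon 8 show the derived state '1' for dermal ossicles, supporting them as a clade.
four-chambered heart groups Taxon 5 and Taxon 9, which is incompatible with the clades supported by the remaining characters; treating it as convergent (homoplasy) costs fewer steps than any alternative tree.
chelicerae fused: derived state '1' in Taxon 1, Taxon 5, Taxon 8, and Taxon 9 only — synapomorphy for {Taxon 1, Taxon 5, Taxon 8, Taxon 9}.
Most parsimonious ingroup topology: (((Taxon 8,(Taxon 1,Taxon 5)),Taxon 9),Taxon 4).
Taxon 5 and Taxon 1 form a cherry on this tree, so they are sister taxa.

Taxon 1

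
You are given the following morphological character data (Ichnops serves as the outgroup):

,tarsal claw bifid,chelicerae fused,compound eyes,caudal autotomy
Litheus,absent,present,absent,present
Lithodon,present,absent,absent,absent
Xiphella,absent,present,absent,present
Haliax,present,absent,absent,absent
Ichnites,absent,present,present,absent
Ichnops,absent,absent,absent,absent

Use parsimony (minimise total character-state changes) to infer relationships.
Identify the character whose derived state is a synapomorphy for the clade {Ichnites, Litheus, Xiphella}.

The outgroup has state 'absent' for every character, so 'present' is the derived state throughout.
Only Haliax and Lithodon show the derived state 'present' for tarsal claw bifid, supporting them as a clade.
chelicerae fused: derived state 'present' in Ichnites, Litheus, and Xiphella only — synapomorphy for {Ichnites, Litheus, Xiphella}.
compound eyes (derived state 'present') is unique to Ichnites (autapomorphy; uninformative for grouping).
caudal autotomy (derived state 'present') is shared by Litheus and Xiphella — a synapomorphy uniting that clade.
Most parsimonious ingroup topology: ((Haliax,Lithodon),((Litheus,Xiphella),Ichnites)).
The clade {Ichnites, Litheus, Xiphella} is supported by chelicerae fused: its derived state 'present' occurs in exactly those taxa and in no other taxon (including the outgroup).

chelicerae fused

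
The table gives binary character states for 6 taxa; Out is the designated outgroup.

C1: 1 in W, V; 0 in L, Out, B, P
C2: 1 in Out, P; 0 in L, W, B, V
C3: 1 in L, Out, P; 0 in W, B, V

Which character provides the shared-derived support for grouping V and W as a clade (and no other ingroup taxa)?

C1

Character polarity is set by the outgroup: the derived state is whichever differs from the outgroup's state, so for C2, C3 the derived state is '0', and for the remaining characters it is '1'.
Only V and W show the derived state '1' for C1, supporting them as a clade.
C2 (derived state '0') is shared by B, L, V, and W — a synapomorphy uniting that clade.
C3: derived state '0' in B, V, and W only — synapomorphy for {B, V, W}.
Most parsimonious ingroup topology: ((L,(B,(V,W))),P).
The clade {V, W} is supported by C1: its derived state '1' occurs in exactly those taxa and in no other taxon (including the outgroup).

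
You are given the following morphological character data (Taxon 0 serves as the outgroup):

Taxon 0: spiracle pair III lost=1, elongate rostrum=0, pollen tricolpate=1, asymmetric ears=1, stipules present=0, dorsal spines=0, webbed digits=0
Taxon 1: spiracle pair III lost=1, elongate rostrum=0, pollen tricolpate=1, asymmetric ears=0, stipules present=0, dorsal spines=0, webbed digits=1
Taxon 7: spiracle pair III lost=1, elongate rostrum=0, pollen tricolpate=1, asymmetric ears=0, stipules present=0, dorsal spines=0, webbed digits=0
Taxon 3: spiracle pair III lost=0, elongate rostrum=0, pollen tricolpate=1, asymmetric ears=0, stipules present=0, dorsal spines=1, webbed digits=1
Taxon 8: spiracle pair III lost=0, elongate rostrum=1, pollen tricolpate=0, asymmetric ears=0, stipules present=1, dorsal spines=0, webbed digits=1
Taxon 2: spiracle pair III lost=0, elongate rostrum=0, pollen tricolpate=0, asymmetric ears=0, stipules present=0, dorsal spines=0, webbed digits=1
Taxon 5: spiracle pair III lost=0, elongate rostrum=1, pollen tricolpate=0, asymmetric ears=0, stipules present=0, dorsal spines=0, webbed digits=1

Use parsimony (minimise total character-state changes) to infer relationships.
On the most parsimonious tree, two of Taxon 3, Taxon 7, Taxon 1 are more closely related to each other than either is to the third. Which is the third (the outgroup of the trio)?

Taxon 7

Character polarity is set by the outgroup: the derived state is whichever differs from the outgroup's state, so for spiracle pair III lost, pollen tricolpate, asymmetric ears the derived state is '0', and for the remaining characters it is '1'.
spiracle pair III lost: derived state '0' in Taxon 2, Taxon 3, Taxon 5, and Taxon 8 only — synapomorphy for {Taxon 2, Taxon 3, Taxon 5, Taxon 8}.
Only Taxon 5 and Taxon 8 show the derived state '1' for elongate rostrum, supporting them as a clade.
pollen tricolpate: derived state '0' in Taxon 2, Taxon 5, and Taxon 8 only — synapomorphy for {Taxon 2, Taxon 5, Taxon 8}.
All ingroup taxa share the derived state '0' for asymmetric ears; it defines the ingroup but does not resolve relationships within it.
stipules present: derived state '1' in Taxon 8 only — an autapomorphy, so it tells us nothing about relationships among taxa.
dorsal spines (derived state '1') is unique to Taxon 3 (autapomorphy; uninformative for grouping).
webbed digits (derived state '1') is shared by Taxon 1, Taxon 2, Taxon 3, Taxon 5, and Taxon 8 — a synapomorphy uniting that clade.
Most parsimonious ingroup topology: ((Taxon 1,(Taxon 3,((Taxon 8,Taxon 5),Taxon 2))),Taxon 7).
Taxon 1 and Taxon 3 share a more recent common ancestor with each other than either does with Taxon 7, so Taxon 7 is the least closely related of the three.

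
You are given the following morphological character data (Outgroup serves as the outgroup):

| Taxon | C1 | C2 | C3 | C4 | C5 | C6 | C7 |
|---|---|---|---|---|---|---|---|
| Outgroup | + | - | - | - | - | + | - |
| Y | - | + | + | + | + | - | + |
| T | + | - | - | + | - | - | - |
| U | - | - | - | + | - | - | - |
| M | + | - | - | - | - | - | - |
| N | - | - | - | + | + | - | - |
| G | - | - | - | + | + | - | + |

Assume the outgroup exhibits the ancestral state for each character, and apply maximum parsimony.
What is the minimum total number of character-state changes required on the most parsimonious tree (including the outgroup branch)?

Character polarity is set by the outgroup: the derived state is whichever differs from the outgroup's state, so for C1, C6 the derived state is '-', and for the remaining characters it is '+'.
C1 (derived state '-') is shared by G, N, U, and Y — a synapomorphy uniting that clade.
C2: derived state '+' in Y only — an autapomorphy, so it tells us nothing about relationships among taxa.
C3 (derived state '+') is unique to Y (autapomorphy; uninformative for grouping).
C4: derived state '+' in G, N, T, U, and Y only — synapomorphy for {G, N, T, U, Y}.
Only G, N, and Y show the derived state '+' for C5, supporting them as a clade.
C6 (derived state '-') is shared by all ingroup taxa — unites the whole ingroup.
C7 (derived state '+') is shared by G and Y — a synapomorphy uniting that clade.
Most parsimonious ingroup topology: (((((Y,G),N),U),T),M).
Changes per character on this tree: C1: 1; C2: 1; C3: 1; C4: 1; C5: 1; C6: 1; C7: 1.
Total = 7.

7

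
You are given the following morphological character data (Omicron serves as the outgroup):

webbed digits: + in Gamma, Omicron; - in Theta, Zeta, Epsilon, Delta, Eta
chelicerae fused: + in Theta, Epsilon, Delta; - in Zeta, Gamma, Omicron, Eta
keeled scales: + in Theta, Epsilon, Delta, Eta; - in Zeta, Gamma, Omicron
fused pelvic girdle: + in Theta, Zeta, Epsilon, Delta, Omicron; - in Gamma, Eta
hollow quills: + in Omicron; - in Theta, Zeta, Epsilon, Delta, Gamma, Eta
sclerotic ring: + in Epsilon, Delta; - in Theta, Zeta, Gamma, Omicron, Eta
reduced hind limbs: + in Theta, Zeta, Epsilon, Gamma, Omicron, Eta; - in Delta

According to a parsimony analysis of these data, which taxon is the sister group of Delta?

Epsilon

Character polarity is set by the outgroup: the derived state is whichever differs from the outgroup's state, so for webbed digits, fused pelvic girdle, hollow quills, reduced hind limbs the derived state is '-', and for the remaining characters it is '+'.
webbed digits: derived state '-' in Delta, Epsilon, Eta, Theta, and Zeta only — synapomorphy for {Delta, Epsilon, Eta, Theta, Zeta}.
chelicerae fused (derived state '+') is shared by Delta, Epsilon, and Theta — a synapomorphy uniting that clade.
keeled scales (derived state '+') is shared by Delta, Epsilon, Eta, and Theta — a synapomorphy uniting that clade.
fused pelvic girdle groups Eta and Gamma, which is incompatible with the clades supported by the remaining characters; treating it as convergent (homoplasy) costs fewer steps than any alternative tree.
hollow quills (derived state '-') is shared by all ingroup taxa — unites the whole ingroup.
sclerotic ring (derived state '+') is shared by Delta and Epsilon — a synapomorphy uniting that clade.
reduced hind limbs (derived state '-') is unique to Delta (autapomorphy; uninformative for grouping).
Most parsimonious ingroup topology: (Gamma,((((Delta,Epsilon),Theta),Eta),Zeta)).
Delta and Epsilon form a cherry on this tree, so they are sister taxa.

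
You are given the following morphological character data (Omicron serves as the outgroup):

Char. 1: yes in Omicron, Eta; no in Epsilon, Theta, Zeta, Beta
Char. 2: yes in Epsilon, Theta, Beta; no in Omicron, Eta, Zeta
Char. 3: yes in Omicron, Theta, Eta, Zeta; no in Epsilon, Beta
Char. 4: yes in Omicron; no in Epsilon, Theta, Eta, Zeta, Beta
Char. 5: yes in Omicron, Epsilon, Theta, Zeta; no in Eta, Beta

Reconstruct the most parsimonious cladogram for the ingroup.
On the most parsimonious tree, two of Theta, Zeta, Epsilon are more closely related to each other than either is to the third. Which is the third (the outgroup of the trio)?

Character polarity is set by the outgroup: the derived state is whichever differs from the outgroup's state, so for Char. 1, Char. 3, Char. 4, Char. 5 the derived state is 'no', and for the remaining characters it is 'yes'.
Char. 1: derived state 'no' in Beta, Epsilon, Theta, and Zeta only — synapomorphy for {Beta, Epsilon, Theta, Zeta}.
Char. 2 (derived state 'yes') is shared by Beta, Epsilon, and Theta — a synapomorphy uniting that clade.
Char. 3 (derived state 'no') is shared by Beta and Epsilon — a synapomorphy uniting that clade.
Char. 4 (derived state 'no') is shared by all ingroup taxa — unites the whole ingroup.
Char. 5 (state 'no') occurs in Beta and Eta but conflicts with the nesting implied by the other characters — most parsimoniously interpreted as homoplasy.
Most parsimonious ingroup topology: ((((Epsilon,Beta),Theta),Zeta),Eta).
Theta and Epsilon share a more recent common ancestor with each other than either does with Zeta, so Zeta is the least closely related of the three.

Zeta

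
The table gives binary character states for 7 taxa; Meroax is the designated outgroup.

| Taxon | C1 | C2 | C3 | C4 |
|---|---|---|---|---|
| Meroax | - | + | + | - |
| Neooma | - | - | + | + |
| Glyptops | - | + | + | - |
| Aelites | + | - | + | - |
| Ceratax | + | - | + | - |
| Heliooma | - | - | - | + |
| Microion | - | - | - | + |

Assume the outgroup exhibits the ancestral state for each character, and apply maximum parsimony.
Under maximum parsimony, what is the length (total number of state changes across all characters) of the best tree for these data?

Character polarity is set by the outgroup: the derived state is whichever differs from the outgroup's state, so for C2, C3 the derived state is '-', and for the remaining characters it is '+'.
Only Aelites and Ceratax show the derived state '+' for C1, supporting them as a clade.
C2 (derived state '-') is shared by Aelites, Ceratax, Heliooma, Microion, and Neooma — a synapomorphy uniting that clade.
C3 (derived state '-') is shared by Heliooma and Microion — a synapomorphy uniting that clade.
Only Heliooma, Microion, and Neooma show the derived state '+' for C4, supporting them as a clade.
Most parsimonious ingroup topology: (((Neooma,(Heliooma,Microion)),(Aelites,Ceratax)),Glyptops).
Changes per character on this tree: C1: 1; C2: 1; C3: 1; C4: 1.
Total = 4.

4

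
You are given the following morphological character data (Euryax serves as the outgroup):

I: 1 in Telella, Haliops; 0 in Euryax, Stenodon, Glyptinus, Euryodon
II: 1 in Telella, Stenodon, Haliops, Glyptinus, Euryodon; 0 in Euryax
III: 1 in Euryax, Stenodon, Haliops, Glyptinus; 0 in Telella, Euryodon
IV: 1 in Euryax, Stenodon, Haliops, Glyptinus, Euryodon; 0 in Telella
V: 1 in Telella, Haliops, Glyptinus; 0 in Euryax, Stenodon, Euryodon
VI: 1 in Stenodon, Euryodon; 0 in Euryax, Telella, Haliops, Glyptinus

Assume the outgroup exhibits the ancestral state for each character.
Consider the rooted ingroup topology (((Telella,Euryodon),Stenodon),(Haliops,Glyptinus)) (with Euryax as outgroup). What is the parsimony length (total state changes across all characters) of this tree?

Map each character onto (((Telella,Euryodon),Stenodon),(Haliops,Glyptinus)) (rooted by Euryax) and count the minimum state changes it requires (Fitch parsimony):
I: 2; II: 1; III: 1; IV: 1; V: 2; VI: 2.
Total tree length = 9.

9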